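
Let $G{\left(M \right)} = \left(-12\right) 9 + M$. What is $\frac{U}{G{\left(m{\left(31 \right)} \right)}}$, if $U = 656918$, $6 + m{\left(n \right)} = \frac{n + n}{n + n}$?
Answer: $- \frac{656918}{113} \approx -5813.4$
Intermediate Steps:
$m{\left(n \right)} = -5$ ($m{\left(n \right)} = -6 + \frac{n + n}{n + n} = -6 + \frac{2 n}{2 n} = -6 + 2 n \frac{1}{2 n} = -6 + 1 = -5$)
$G{\left(M \right)} = -108 + M$
$\frac{U}{G{\left(m{\left(31 \right)} \right)}} = \frac{656918}{-108 - 5} = \frac{656918}{-113} = 656918 \left(- \frac{1}{113}\right) = - \frac{656918}{113}$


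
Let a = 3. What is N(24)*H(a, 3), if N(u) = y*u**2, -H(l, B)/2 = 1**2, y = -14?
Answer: 16128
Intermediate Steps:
H(l, B) = -2 (H(l, B) = -2*1**2 = -2*1 = -2)
N(u) = -14*u**2
N(24)*H(a, 3) = -14*24**2*(-2) = -14*576*(-2) = -8064*(-2) = 16128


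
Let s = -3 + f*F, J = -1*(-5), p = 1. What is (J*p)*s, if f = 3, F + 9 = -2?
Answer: -180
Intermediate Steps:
F = -11 (F = -9 - 2 = -11)
J = 5
s = -36 (s = -3 + 3*(-11) = -3 - 33 = -36)
(J*p)*s = (5*1)*(-36) = 5*(-36) = -180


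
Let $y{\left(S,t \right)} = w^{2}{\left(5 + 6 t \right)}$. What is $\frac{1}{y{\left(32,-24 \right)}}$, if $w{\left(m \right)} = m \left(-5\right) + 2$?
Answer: $\frac{1}{485809} \approx 2.0584 \cdot 10^{-6}$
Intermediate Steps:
$w{\left(m \right)} = 2 - 5 m$ ($w{\left(m \right)} = - 5 m + 2 = 2 - 5 m$)
$y{\left(S,t \right)} = \left(-23 - 30 t\right)^{2}$ ($y{\left(S,t \right)} = \left(2 - 5 \left(5 + 6 t\right)\right)^{2} = \left(2 - \left(25 + 30 t\right)\right)^{2} = \left(-23 - 30 t\right)^{2}$)
$\frac{1}{y{\left(32,-24 \right)}} = \frac{1}{\left(23 + 30 \left(-24\right)\right)^{2}} = \frac{1}{\left(23 - 720\right)^{2}} = \frac{1}{\left(-697\right)^{2}} = \frac{1}{485809}$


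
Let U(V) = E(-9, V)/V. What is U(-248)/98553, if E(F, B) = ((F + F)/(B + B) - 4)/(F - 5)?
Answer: -983/84859651968 ≈ -1.1584e-8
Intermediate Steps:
E(F, B) = (-4 + F/B)/(-5 + F) (E(F, B) = ((2*F)/((2*B)) - 4)/(-5 + F) = ((2*F)*(1/(2*B)) - 4)/(-5 + F) = (F/B - 4)/(-5 + F) = (-4 + F/B)/(-5 + F))
U(V) = -(-9 - 4*V)/(14*V**2) (U(V) = ((-9 - 4*V)/(V*(-5 - 9)))/V = ((-9 - 4*V)/(V*(-14)))/V = (-1/14*(-9 - 4*V)/V)/V = (-(-9 - 4*V)/(14*V))/V = -(-9 - 4*V)/(14*V**2))
U(-248)/98553 = ((1/14)*(9 + 4*(-248))/(-248)**2)/98553 = ((1/14)*(1/61504)*(9 - 992))*(1/98553) = ((1/14)*(1/61504)*(-983))*(1/98553) = -983/861056*1/98553 = -983/84859651968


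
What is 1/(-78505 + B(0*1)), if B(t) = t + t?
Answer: -1/78505 ≈ -1.2738e-5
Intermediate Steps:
B(t) = 2*t
1/(-78505 + B(0*1)) = 1/(-78505 + 2*(0*1)) = 1/(-78505 + 2*0) = 1/(-78505 + 0) = 1/(-78505) = -1/78505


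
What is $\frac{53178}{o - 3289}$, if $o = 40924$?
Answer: $\frac{17726}{12545} \approx 1.413$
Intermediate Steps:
$\frac{53178}{o - 3289} = \frac{53178}{40924 - 3289} = \frac{53178}{37635} = 53178 \cdot \frac{1}{37635} = \frac{17726}{12545}$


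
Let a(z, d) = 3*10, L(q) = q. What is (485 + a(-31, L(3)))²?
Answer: 265225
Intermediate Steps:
a(z, d) = 30
(485 + a(-31, L(3)))² = (485 + 30)² = 515² = 265225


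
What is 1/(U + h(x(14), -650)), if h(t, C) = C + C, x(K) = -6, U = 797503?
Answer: 1/796203 ≈ 1.2560e-6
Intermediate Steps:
h(t, C) = 2*C
1/(U + h(x(14), -650)) = 1/(797503 + 2*(-650)) = 1/(797503 - 1300) = 1/796203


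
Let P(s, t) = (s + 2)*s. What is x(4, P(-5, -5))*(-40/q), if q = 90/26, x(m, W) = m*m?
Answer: -1664/9 ≈ -184.89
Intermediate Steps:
P(s, t) = s*(2 + s) (P(s, t) = (2 + s)*s = s*(2 + s))
x(m, W) = m**2
q = 45/13 (q = 90*(1/26) = 45/13 ≈ 3.4615)
x(4, P(-5, -5))*(-40/q) = 4**2*(-40/45/13) = 16*(-40*13/45) = 16*(-104/9) = -1664/9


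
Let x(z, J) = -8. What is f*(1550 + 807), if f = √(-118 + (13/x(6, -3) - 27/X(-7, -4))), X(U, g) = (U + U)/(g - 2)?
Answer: 2357*I*√102858/28 ≈ 26997.0*I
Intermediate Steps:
X(U, g) = 2*U/(-2 + g) (X(U, g) = (2*U)/(-2 + g) = 2*U/(-2 + g))
f = I*√102858/28 (f = √(-118 + (13/(-8) - 27/(2*(-7)/(-2 - 4)))) = √(-118 + (13*(-⅛) - 27/(2*(-7)/(-6)))) = √(-118 + (-13/8 - 27/(2*(-7)*(-⅙)))) = √(-118 + (-13/8 - 27/7/3)) = √(-118 + (-13/8 - 27*3/7)) = √(-118 + (-13/8 - 81/7)) = √(-118 - 739/56) = √(-7347/56) = I*√102858/28 ≈ 11.454*I)
f*(1550 + 807) = (I*√102858/28)*(1550 + 807) = (I*√102858/28)*2357 = 2357*I*√102858/28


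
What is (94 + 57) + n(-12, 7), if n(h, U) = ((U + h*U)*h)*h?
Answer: -10937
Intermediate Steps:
n(h, U) = h²*(U + U*h) (n(h, U) = ((U + U*h)*h)*h = (h*(U + U*h))*h = h²*(U + U*h))
(94 + 57) + n(-12, 7) = (94 + 57) + 7*(-12)²*(1 - 12) = 151 + 7*144*(-11) = 151 - 11088 = -10937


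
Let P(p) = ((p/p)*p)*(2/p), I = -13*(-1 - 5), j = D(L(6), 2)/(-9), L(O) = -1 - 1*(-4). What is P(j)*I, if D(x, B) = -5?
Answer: 156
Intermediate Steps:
L(O) = 3 (L(O) = -1 + 4 = 3)
j = 5/9 (j = -5/(-9) = -5*(-1/9) = 5/9 ≈ 0.55556)
I = 78 (I = -13*(-6) = 78)
P(p) = 2 (P(p) = (1*p)*(2/p) = p*(2/p) = 2)
P(j)*I = 2*78 = 156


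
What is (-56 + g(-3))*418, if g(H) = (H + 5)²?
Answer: -21736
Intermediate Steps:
g(H) = (5 + H)²
(-56 + g(-3))*418 = (-56 + (5 - 3)²)*418 = (-56 + 2²)*418 = (-56 + 4)*418 = -52*418 = -21736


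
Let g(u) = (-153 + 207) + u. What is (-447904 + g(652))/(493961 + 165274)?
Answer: -149066/219745 ≈ -0.67836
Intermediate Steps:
g(u) = 54 + u
(-447904 + g(652))/(493961 + 165274) = (-447904 + (54 + 652))/(493961 + 165274) = (-447904 + 706)/659235 = -447198*1/659235 = -149066/219745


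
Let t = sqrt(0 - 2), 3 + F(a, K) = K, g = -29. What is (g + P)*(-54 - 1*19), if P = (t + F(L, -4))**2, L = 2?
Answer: -1314 + 1022*I*sqrt(2) ≈ -1314.0 + 1445.3*I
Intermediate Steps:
F(a, K) = -3 + K
t = I*sqrt(2) (t = sqrt(-2) = I*sqrt(2) ≈ 1.4142*I)
P = (-7 + I*sqrt(2))**2 (P = (I*sqrt(2) + (-3 - 4))**2 = (I*sqrt(2) - 7)**2 = (-7 + I*sqrt(2))**2 ≈ 47.0 - 19.799*I)
(g + P)*(-54 - 1*19) = (-29 + (7 - I*sqrt(2))**2)*(-54 - 1*19) = (-29 + (7 - I*sqrt(2))**2)*(-54 - 19) = (-29 + (7 - I*sqrt(2))**2)*(-73) = 2117 - 73*(7 - I*sqrt(2))**2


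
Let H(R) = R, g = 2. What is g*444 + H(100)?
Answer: 988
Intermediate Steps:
g*444 + H(100) = 2*444 + 100 = 888 + 100 = 988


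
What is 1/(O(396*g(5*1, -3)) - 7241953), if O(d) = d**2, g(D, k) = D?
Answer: -1/3321553 ≈ -3.0106e-7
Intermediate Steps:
1/(O(396*g(5*1, -3)) - 7241953) = 1/((396*(5*1))**2 - 7241953) = 1/((396*5)**2 - 7241953) = 1/(1980**2 - 7241953) = 1/(3920400 - 7241953) = 1/(-3321553) = -1/3321553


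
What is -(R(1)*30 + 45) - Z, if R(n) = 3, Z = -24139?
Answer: 24004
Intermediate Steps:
-(R(1)*30 + 45) - Z = -(3*30 + 45) - 1*(-24139) = -(90 + 45) + 24139 = -1*135 + 24139 = -135 + 24139 = 24004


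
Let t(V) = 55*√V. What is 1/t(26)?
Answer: √26/1430 ≈ 0.0035657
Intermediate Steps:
1/t(26) = 1/(55*√26) = √26/1430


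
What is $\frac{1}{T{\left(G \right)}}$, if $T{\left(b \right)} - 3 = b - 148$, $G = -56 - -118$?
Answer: $- \frac{1}{83} \approx -0.012048$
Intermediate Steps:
$G = 62$ ($G = -56 + 118 = 62$)
$T{\left(b \right)} = -145 + b$ ($T{\left(b \right)} = 3 + \left(b - 148\right) = 3 + \left(-148 + b\right) = -145 + b$)
$\frac{1}{T{\left(G \right)}} = \frac{1}{-145 + 62} = \frac{1}{-83} = - \frac{1}{83}$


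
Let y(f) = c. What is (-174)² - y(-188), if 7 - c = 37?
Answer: 30306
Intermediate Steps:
c = -30 (c = 7 - 1*37 = 7 - 37 = -30)
y(f) = -30
(-174)² - y(-188) = (-174)² - 1*(-30) = 30276 + 30 = 30306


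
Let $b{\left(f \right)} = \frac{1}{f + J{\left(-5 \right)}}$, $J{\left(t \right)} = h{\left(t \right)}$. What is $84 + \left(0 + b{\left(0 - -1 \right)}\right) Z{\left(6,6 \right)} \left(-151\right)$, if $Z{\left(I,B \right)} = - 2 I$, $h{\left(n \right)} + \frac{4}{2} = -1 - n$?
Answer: $688$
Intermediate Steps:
$h{\left(n \right)} = -3 - n$ ($h{\left(n \right)} = -2 - \left(1 + n\right) = -3 - n$)
$J{\left(t \right)} = -3 - t$
$b{\left(f \right)} = \frac{1}{2 + f}$ ($b{\left(f \right)} = \frac{1}{f - -2} = \frac{1}{f + \left(-3 + 5\right)} = \frac{1}{f + 2} = \frac{1}{2 + f}$)
$84 + \left(0 + b{\left(0 - -1 \right)}\right) Z{\left(6,6 \right)} \left(-151\right) = 84 + \left(0 + \frac{1}{2 + \left(0 - -1\right)}\right) \left(\left(-2\right) 6\right) \left(-151\right) = 84 + \left(0 + \frac{1}{2 + \left(0 + 1\right)}\right) \left(-12\right) \left(-151\right) = 84 + \left(0 + \frac{1}{2 + 1}\right) \left(-12\right) \left(-151\right) = 84 + \left(0 + \frac{1}{3}\right) \left(-12\right) \left(-151\right) = 84 + \frac{1}{3} \left(-12\right) \left(-151\right) = 84 - -604 = 84 + 604 = 688$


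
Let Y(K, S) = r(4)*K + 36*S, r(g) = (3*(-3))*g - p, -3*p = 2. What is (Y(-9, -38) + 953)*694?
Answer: -67318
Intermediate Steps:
p = -⅔ (p = -⅓*2 = -⅔ ≈ -0.66667)
r(g) = ⅔ - 9*g (r(g) = (3*(-3))*g - 1*(-⅔) = -9*g + ⅔ = ⅔ - 9*g)
Y(K, S) = 36*S - 106*K/3 (Y(K, S) = (⅔ - 9*4)*K + 36*S = (⅔ - 36)*K + 36*S = -106*K/3 + 36*S = 36*S - 106*K/3)
(Y(-9, -38) + 953)*694 = ((36*(-38) - 106/3*(-9)) + 953)*694 = ((-1368 + 318) + 953)*694 = (-1050 + 953)*694 = -97*694 = -67318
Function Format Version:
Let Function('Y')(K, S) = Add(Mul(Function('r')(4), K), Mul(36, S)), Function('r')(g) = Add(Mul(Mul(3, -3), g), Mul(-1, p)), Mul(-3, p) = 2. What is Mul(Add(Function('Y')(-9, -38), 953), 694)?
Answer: -67318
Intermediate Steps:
p = Rational(-2, 3) (p = Mul(Rational(-1, 3), 2) = Rational(-2, 3) ≈ -0.66667)
Function('r')(g) = Add(Rational(2, 3), Mul(-9, g)) (Function('r')(g) = Add(Mul(Mul(3, -3), g), Mul(-1, Rational(-2, 3))) = Add(Mul(-9, g), Rational(2, 3)) = Add(Rational(2, 3), Mul(-9, g)))
Function('Y')(K, S) = Add(Mul(36, S), Mul(Rational(-106, 3), K)) (Function('Y')(K, S) = Add(Mul(Add(Rational(2, 3), Mul(-9, 4)), K), Mul(36, S)) = Add(Mul(Add(Rational(2, 3), -36), K), Mul(36, S)) = Add(Mul(Rational(-106, 3), K), Mul(36, S)) = Add(Mul(36, S), Mul(Rational(-106, 3), K)))
Mul(Add(Function('Y')(-9, -38), 953), 694) = Mul(Add(Add(Mul(36, -38), Mul(Rational(-106, 3), -9)), 953), 694) = Mul(Add(Add(-1368, 318), 953), 694) = Mul(Add(-1050, 953), 694) = Mul(-97, 694) = -67318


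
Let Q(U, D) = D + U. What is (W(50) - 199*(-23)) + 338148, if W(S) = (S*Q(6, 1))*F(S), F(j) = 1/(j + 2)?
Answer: 8911025/26 ≈ 3.4273e+5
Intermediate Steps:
F(j) = 1/(2 + j)
W(S) = 7*S/(2 + S) (W(S) = (S*(1 + 6))/(2 + S) = (S*7)/(2 + S) = (7*S)/(2 + S) = 7*S/(2 + S))
(W(50) - 199*(-23)) + 338148 = (7*50/(2 + 50) - 199*(-23)) + 338148 = (7*50/52 + 4577) + 338148 = (7*50*(1/52) + 4577) + 338148 = (175/26 + 4577) + 338148 = 119177/26 + 338148 = 8911025/26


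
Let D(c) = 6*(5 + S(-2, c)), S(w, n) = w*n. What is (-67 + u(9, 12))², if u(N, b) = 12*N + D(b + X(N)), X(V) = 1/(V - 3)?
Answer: 5625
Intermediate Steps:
S(w, n) = n*w
X(V) = 1/(-3 + V)
D(c) = 30 - 12*c (D(c) = 6*(5 + c*(-2)) = 6*(5 - 2*c) = 30 - 12*c)
u(N, b) = 30 - 12*b - 12/(-3 + N) + 12*N (u(N, b) = 12*N + (30 - 12*(b + 1/(-3 + N))) = 12*N + (30 + (-12*b - 12/(-3 + N))) = 12*N + (30 - 12*b - 12/(-3 + N)) = 30 - 12*b - 12/(-3 + N) + 12*N)
(-67 + u(9, 12))² = (-67 + 6*(-2 + (-3 + 9)*(5 + 2*9) - 2*12*(-3 + 9))/(-3 + 9))² = (-67 + 6*(-2 + 6*(5 + 18) - 2*12*6)/6)² = (-67 + 6*(⅙)*(-2 + 6*23 - 144))² = (-67 + 6*(⅙)*(-2 + 138 - 144))² = (-67 + 6*(⅙)*(-8))² = (-67 - 8)² = (-75)² = 5625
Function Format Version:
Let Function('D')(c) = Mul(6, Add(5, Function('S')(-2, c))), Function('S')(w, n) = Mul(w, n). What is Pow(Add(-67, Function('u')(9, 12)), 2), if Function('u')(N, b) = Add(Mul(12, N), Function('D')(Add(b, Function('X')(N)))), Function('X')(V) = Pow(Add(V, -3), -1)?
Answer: 5625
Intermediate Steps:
Function('S')(w, n) = Mul(n, w)
Function('X')(V) = Pow(Add(-3, V), -1)
Function('D')(c) = Add(30, Mul(-12, c)) (Function('D')(c) = Mul(6, Add(5, Mul(c, -2))) = Mul(6, Add(5, Mul(-2, c))) = Add(30, Mul(-12, c)))
Function('u')(N, b) = Add(30, Mul(-12, b), Mul(-12, Pow(Add(-3, N), -1)), Mul(12, N)) (Function('u')(N, b) = Add(Mul(12, N), Add(30, Mul(-12, Add(b, Pow(Add(-3, N), -1))))) = Add(Mul(12, N), Add(30, Add(Mul(-12, b), Mul(-12, Pow(Add(-3, N), -1))))) = Add(Mul(12, N), Add(30, Mul(-12, b), Mul(-12, Pow(Add(-3, N), -1)))) = Add(30, Mul(-12, b), Mul(-12, Pow(Add(-3, N), -1)), Mul(12, N)))
Pow(Add(-67, Function('u')(9, 12)), 2) = Pow(Add(-67, Mul(6, Pow(Add(-3, 9), -1), Add(-2, Mul(Add(-3, 9), Add(5, Mul(2, 9))), Mul(-2, 12, Add(-3, 9))))), 2) = Pow(Add(-67, Mul(6, Pow(6, -1), Add(-2, Mul(6, Add(5, 18)), Mul(-2, 12, 6)))), 2) = Pow(Add(-67, Mul(6, Rational(1, 6), Add(-2, Mul(6, 23), -144))), 2) = Pow(Add(-67, Mul(6, Rational(1, 6), Add(-2, 138, -144))), 2) = Pow(Add(-67, Mul(6, Rational(1, 6), -8)), 2) = Pow(Add(-67, -8), 2) = Pow(-75, 2) = 5625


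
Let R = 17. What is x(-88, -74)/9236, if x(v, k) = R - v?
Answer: 105/9236 ≈ 0.011369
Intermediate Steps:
x(v, k) = 17 - v
x(-88, -74)/9236 = (17 - 1*(-88))/9236 = (17 + 88)*(1/9236) = 105*(1/9236) = 105/9236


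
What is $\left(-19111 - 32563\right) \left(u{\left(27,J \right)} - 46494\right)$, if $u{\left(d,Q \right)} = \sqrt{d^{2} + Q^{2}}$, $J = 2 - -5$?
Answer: $2402530956 - 51674 \sqrt{778} \approx 2.4011 \cdot 10^{9}$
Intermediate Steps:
$J = 7$ ($J = 2 + 5 = 7$)
$u{\left(d,Q \right)} = \sqrt{Q^{2} + d^{2}}$
$\left(-19111 - 32563\right) \left(u{\left(27,J \right)} - 46494\right) = \left(-19111 - 32563\right) \left(\sqrt{7^{2} + 27^{2}} - 46494\right) = - 51674 \left(\sqrt{49 + 729} - 46494\right) = - 51674 \left(\sqrt{778} - 46494\right) = - 51674 \left(-46494 + \sqrt{778}\right) = 2402530956 - 51674 \sqrt{778}$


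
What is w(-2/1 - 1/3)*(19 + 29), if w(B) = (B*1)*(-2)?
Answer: 224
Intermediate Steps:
w(B) = -2*B (w(B) = B*(-2) = -2*B)
w(-2/1 - 1/3)*(19 + 29) = (-2*(-2/1 - 1/3))*(19 + 29) = -2*(-2*1 - 1*⅓)*48 = -2*(-2 - ⅓)*48 = -2*(-7/3)*48 = (14/3)*48 = 224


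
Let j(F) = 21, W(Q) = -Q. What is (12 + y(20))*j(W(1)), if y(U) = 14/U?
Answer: 2667/10 ≈ 266.70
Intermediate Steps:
(12 + y(20))*j(W(1)) = (12 + 14/20)*21 = (12 + 14*(1/20))*21 = (12 + 7/10)*21 = (127/10)*21 = 2667/10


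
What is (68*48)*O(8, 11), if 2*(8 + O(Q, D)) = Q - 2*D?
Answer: -48960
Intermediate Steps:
O(Q, D) = -8 + Q/2 - D (O(Q, D) = -8 + (Q - 2*D)/2 = -8 + (Q/2 - D) = -8 + Q/2 - D)
(68*48)*O(8, 11) = (68*48)*(-8 + (½)*8 - 1*11) = 3264*(-8 + 4 - 11) = 3264*(-15) = -48960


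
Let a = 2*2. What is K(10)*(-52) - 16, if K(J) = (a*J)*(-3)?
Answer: 6224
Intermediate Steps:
a = 4
K(J) = -12*J (K(J) = (4*J)*(-3) = -12*J)
K(10)*(-52) - 16 = -12*10*(-52) - 16 = -120*(-52) - 16 = 6240 - 16 = 6224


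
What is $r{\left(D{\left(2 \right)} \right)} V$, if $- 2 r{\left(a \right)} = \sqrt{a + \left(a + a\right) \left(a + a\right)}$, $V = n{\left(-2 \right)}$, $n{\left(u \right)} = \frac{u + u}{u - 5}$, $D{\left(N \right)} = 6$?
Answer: $- \frac{10 \sqrt{6}}{7} \approx -3.4993$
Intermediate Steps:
$n{\left(u \right)} = \frac{2 u}{-5 + u}$
$V = \frac{4}{7}$ ($V = 2 \left(-2\right) \frac{1}{-5 - 2} = 2 \left(-2\right) \frac{1}{-7} = 2 \left(-2\right) \left(- \frac{1}{7}\right) = \frac{4}{7} \approx 0.57143$)
$r{\left(a \right)} = - \frac{\sqrt{a + 4 a^{2}}}{2}$ ($r{\left(a \right)} = - \frac{\sqrt{a + \left(a + a\right) \left(a + a\right)}}{2} = - \frac{\sqrt{a + 2 a 2 a}}{2} = - \frac{\sqrt{a + 4 a^{2}}}{2}$)
$r{\left(D{\left(2 \right)} \right)} V = - \frac{\sqrt{6 \left(1 + 4 \cdot 6\right)}}{2} \cdot \frac{4}{7} = - \frac{\sqrt{6 \left(1 + 24\right)}}{2} \cdot \frac{4}{7} = - \frac{\sqrt{6 \cdot 25}}{2} \cdot \frac{4}{7} = - \frac{\sqrt{150}}{2} \cdot \frac{4}{7} = - \frac{5 \sqrt{6}}{2} \cdot \frac{4}{7} = - \frac{10 \sqrt{6}}{7}$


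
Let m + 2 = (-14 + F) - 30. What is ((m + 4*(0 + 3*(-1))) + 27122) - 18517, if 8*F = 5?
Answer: 68381/8 ≈ 8547.6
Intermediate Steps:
F = 5/8 (F = (⅛)*5 = 5/8 ≈ 0.62500)
m = -363/8 (m = -2 + ((-14 + 5/8) - 30) = -2 + (-107/8 - 30) = -2 - 347/8 = -363/8 ≈ -45.375)
((m + 4*(0 + 3*(-1))) + 27122) - 18517 = ((-363/8 + 4*(0 + 3*(-1))) + 27122) - 18517 = ((-363/8 + 4*(0 - 3)) + 27122) - 18517 = ((-363/8 + 4*(-3)) + 27122) - 18517 = ((-363/8 - 12) + 27122) - 18517 = (-459/8 + 27122) - 18517 = 216517/8 - 18517 = 68381/8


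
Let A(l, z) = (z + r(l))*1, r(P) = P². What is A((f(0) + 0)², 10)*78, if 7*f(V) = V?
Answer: 780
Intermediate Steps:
f(V) = V/7
A(l, z) = z + l² (A(l, z) = (z + l²)*1 = z + l²)
A((f(0) + 0)², 10)*78 = (10 + (((⅐)*0 + 0)²)²)*78 = (10 + ((0 + 0)²)²)*78 = (10 + (0²)²)*78 = (10 + 0²)*78 = (10 + 0)*78 = 10*78 = 780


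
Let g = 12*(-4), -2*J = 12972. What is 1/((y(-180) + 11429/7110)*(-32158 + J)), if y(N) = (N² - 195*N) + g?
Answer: -3555/9266737468978 ≈ -3.8363e-10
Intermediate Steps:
J = -6486 (J = -½*12972 = -6486)
g = -48
y(N) = -48 + N² - 195*N (y(N) = (N² - 195*N) - 48 = -48 + N² - 195*N)
1/((y(-180) + 11429/7110)*(-32158 + J)) = 1/(((-48 + (-180)² - 195*(-180)) + 11429/7110)*(-32158 - 6486)) = 1/(((-48 + 32400 + 35100) + 11429*(1/7110))*(-38644)) = 1/((67452 + 11429/7110)*(-38644)) = 1/((479595149/7110)*(-38644)) = 1/(-9266737468978/3555) = -3555/9266737468978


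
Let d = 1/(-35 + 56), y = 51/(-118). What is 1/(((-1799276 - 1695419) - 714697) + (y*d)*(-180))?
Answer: -413/1738477366 ≈ -2.3756e-7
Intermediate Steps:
y = -51/118 (y = 51*(-1/118) = -51/118 ≈ -0.43220)
d = 1/21 ≈ 0.047619
1/(((-1799276 - 1695419) - 714697) + (y*d)*(-180)) = 1/(((-1799276 - 1695419) - 714697) - 51/118*1/21*(-180)) = 1/((-3494695 - 714697) - 17/826*(-180)) = 1/(-4209392 + 1530/413) = 1/(-1738477366/413) = -413/1738477366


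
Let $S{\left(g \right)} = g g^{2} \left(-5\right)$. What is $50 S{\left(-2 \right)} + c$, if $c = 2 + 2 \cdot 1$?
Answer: $2004$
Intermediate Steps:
$S{\left(g \right)} = - 5 g^{3}$ ($S{\left(g \right)} = g^{3} \left(-5\right) = - 5 g^{3}$)
$c = 4$ ($c = 2 + 2 = 4$)
$50 S{\left(-2 \right)} + c = 50 \left(- 5 \left(-2\right)^{3}\right) + 4 = 50 \left(\left(-5\right) \left(-8\right)\right) + 4 = 50 \cdot 40 + 4 = 2000 + 4 = 2004$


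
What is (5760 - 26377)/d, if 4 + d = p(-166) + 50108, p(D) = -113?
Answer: -20617/49991 ≈ -0.41241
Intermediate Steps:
d = 49991 (d = -4 + (-113 + 50108) = -4 + 49995 = 49991)
(5760 - 26377)/d = (5760 - 26377)/49991 = -20617*1/49991 = -20617/49991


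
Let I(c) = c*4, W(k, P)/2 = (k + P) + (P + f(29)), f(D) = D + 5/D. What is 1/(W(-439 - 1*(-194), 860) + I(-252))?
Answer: 29/58010 ≈ 0.00049991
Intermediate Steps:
W(k, P) = 1692/29 + 2*k + 4*P (W(k, P) = 2*((k + P) + (P + (29 + 5/29))) = 2*((P + k) + (P + (29 + 5*(1/29)))) = 2*((P + k) + (P + (29 + 5/29))) = 2*((P + k) + (P + 846/29)) = 2*((P + k) + (846/29 + P)) = 2*(846/29 + k + 2*P) = 1692/29 + 2*k + 4*P)
I(c) = 4*c
1/(W(-439 - 1*(-194), 860) + I(-252)) = 1/((1692/29 + 2*(-439 - 1*(-194)) + 4*860) + 4*(-252)) = 1/((1692/29 + 2*(-439 + 194) + 3440) - 1008) = 1/((1692/29 + 2*(-245) + 3440) - 1008) = 1/((1692/29 - 490 + 3440) - 1008) = 1/(87242/29 - 1008) = 1/(58010/29) = 29/58010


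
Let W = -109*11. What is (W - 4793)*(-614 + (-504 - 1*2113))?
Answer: 19360152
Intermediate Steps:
W = -1199
(W - 4793)*(-614 + (-504 - 1*2113)) = (-1199 - 4793)*(-614 + (-504 - 1*2113)) = -5992*(-614 + (-504 - 2113)) = -5992*(-614 - 2617) = -5992*(-3231) = 19360152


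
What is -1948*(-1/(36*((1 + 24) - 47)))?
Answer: -487/198 ≈ -2.4596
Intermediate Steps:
-1948*(-1/(36*((1 + 24) - 47))) = -1948*(-1/(36*(25 - 47))) = -1948/((-22*(-36))) = -1948/792 = -1948*1/792 = -487/198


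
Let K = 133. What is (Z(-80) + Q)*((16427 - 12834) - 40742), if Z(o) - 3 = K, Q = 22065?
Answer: -824744949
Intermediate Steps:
Z(o) = 136 (Z(o) = 3 + 133 = 136)
(Z(-80) + Q)*((16427 - 12834) - 40742) = (136 + 22065)*((16427 - 12834) - 40742) = 22201*(3593 - 40742) = 22201*(-37149) = -824744949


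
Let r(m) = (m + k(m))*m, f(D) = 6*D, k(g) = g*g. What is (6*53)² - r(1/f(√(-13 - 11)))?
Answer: 87371137/864 - I*√6/62208 ≈ 1.0112e+5 - 3.9376e-5*I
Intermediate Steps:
k(g) = g²
r(m) = m*(m + m²) (r(m) = (m + m²)*m = m*(m + m²))
(6*53)² - r(1/f(√(-13 - 11))) = (6*53)² - (1/(6*√(-13 - 11)))²*(1 + 1/(6*√(-13 - 11))) = 318² - (1/(6*√(-24)))²*(1 + 1/(6*√(-24))) = 101124 - (1/(6*(2*I*√6)))²*(1 + 1/(6*(2*I*√6))) = 101124 - (1/(12*I*√6))²*(1 + 1/(12*I*√6)) = 101124 - (-I*√6/72)²*(1 - I*√6/72) = 101124 - (-1)*(1 - I*√6/72)/864 = 101124 - (-1/864 + I*√6/62208) = 101124 + (1/864 - I*√6/62208) = 87371137/864 - I*√6/62208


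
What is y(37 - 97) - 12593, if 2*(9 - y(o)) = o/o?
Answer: -25169/2 ≈ -12585.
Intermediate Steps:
y(o) = 17/2 (y(o) = 9 - o/(2*o) = 9 - ½*1 = 9 - ½ = 17/2)
y(37 - 97) - 12593 = 17/2 - 12593 = -25169/2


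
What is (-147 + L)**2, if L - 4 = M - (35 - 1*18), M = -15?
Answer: 30625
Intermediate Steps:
L = -28 (L = 4 + (-15 - (35 - 1*18)) = 4 + (-15 - (35 - 18)) = 4 + (-15 - 1*17) = 4 + (-15 - 17) = 4 - 32 = -28)
(-147 + L)**2 = (-147 - 28)**2 = (-175)**2 = 30625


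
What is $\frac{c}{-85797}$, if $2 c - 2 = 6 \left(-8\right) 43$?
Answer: $\frac{1031}{85797} \approx 0.012017$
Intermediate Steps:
$c = -1031$ ($c = 1 + \frac{6 \left(-8\right) 43}{2} = 1 + \frac{\left(-48\right) 43}{2} = 1 + \frac{1}{2} \left(-2064\right) = 1 - 1032 = -1031$)
$\frac{c}{-85797} = - \frac{1031}{-85797} = \left(-1031\right) \left(- \frac{1}{85797}\right) = \frac{1031}{85797}$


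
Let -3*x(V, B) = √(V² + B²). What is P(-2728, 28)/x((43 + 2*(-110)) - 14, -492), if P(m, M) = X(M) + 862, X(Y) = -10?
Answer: -2556*√278545/278545 ≈ -4.8430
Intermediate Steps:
x(V, B) = -√(B² + V²)/3 (x(V, B) = -√(V² + B²)/3 = -√(B² + V²)/3)
P(m, M) = 852 (P(m, M) = -10 + 862 = 852)
P(-2728, 28)/x((43 + 2*(-110)) - 14, -492) = 852/((-√((-492)² + ((43 + 2*(-110)) - 14)²)/3)) = 852/((-√(242064 + ((43 - 220) - 14)²)/3)) = 852/((-√(242064 + (-177 - 14)²)/3)) = 852/((-√(242064 + (-191)²)/3)) = 852/((-√(242064 + 36481)/3)) = 852/((-√278545/3)) = 852*(-3*√278545/278545) = -2556*√278545/278545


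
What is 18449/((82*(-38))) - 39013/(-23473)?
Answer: -16394151/3849572 ≈ -4.2587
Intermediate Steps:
18449/((82*(-38))) - 39013/(-23473) = 18449/(-3116) - 39013*(-1/23473) = 18449*(-1/3116) + 39013/23473 = -971/164 + 39013/23473 = -16394151/3849572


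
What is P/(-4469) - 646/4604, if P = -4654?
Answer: 9270021/10287638 ≈ 0.90108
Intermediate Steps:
P/(-4469) - 646/4604 = -4654/(-4469) - 646/4604 = -4654*(-1/4469) - 646*1/4604 = 4654/4469 - 323/2302 = 9270021/10287638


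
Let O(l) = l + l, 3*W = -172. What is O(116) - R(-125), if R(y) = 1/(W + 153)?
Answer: 66581/287 ≈ 231.99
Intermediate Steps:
W = -172/3 (W = (⅓)*(-172) = -172/3 ≈ -57.333)
O(l) = 2*l
R(y) = 3/287 (R(y) = 1/(-172/3 + 153) = 1/(287/3) = 3/287)
O(116) - R(-125) = 2*116 - 1*3/287 = 232 - 3/287 = 66581/287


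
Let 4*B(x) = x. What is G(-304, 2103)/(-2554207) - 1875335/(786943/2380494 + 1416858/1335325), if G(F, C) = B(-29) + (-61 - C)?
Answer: -60904448094484225496854005/45195636744613714756 ≈ -1.3476e+6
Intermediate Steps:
B(x) = x/4
G(F, C) = -273/4 - C (G(F, C) = (1/4)*(-29) + (-61 - C) = -29/4 + (-61 - C) = -273/4 - C)
G(-304, 2103)/(-2554207) - 1875335/(786943/2380494 + 1416858/1335325) = (-273/4 - 1*2103)/(-2554207) - 1875335/(786943/2380494 + 1416858/1335325) = (-273/4 - 2103)*(-1/2554207) - 1875335/(786943*(1/2380494) + 1416858*(1/1335325)) = -8685/4*(-1/2554207) - 1875335/(786943/2380494 + 1416858/1335325) = 8685/10216828 - 1875335/4423646629327/3178733150550 = 8685/10216828 - 1875335*3178733150550/4423646629327 = 8685/10216828 - 5961189532886684250/4423646629327 = -60904448094484225496854005/45195636744613714756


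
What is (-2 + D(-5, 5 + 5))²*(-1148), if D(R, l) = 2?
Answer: 0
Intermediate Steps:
(-2 + D(-5, 5 + 5))²*(-1148) = (-2 + 2)²*(-1148) = 0²*(-1148) = 0*(-1148) = 0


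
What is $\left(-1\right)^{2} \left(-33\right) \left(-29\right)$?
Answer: $957$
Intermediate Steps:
$\left(-1\right)^{2} \left(-33\right) \left(-29\right) = 1 \left(-33\right) \left(-29\right) = \left(-33\right) \left(-29\right) = 957$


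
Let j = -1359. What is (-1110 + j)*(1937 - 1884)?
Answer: -130857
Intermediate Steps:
(-1110 + j)*(1937 - 1884) = (-1110 - 1359)*(1937 - 1884) = -2469*53 = -130857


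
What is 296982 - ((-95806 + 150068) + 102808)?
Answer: 139912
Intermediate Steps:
296982 - ((-95806 + 150068) + 102808) = 296982 - (54262 + 102808) = 296982 - 1*157070 = 296982 - 157070 = 139912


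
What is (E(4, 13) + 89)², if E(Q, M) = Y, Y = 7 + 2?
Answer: 9604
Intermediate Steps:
Y = 9
E(Q, M) = 9
(E(4, 13) + 89)² = (9 + 89)² = 98² = 9604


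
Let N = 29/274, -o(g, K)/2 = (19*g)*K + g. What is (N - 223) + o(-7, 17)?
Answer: 1181791/274 ≈ 4313.1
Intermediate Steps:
o(g, K) = -2*g - 38*K*g (o(g, K) = -2*((19*g)*K + g) = -2*(19*K*g + g) = -2*(g + 19*K*g) = -2*g - 38*K*g)
N = 29/274 (N = 29*(1/274) = 29/274 ≈ 0.10584)
(N - 223) + o(-7, 17) = (29/274 - 223) - 2*(-7)*(1 + 19*17) = -61073/274 - 2*(-7)*(1 + 323) = -61073/274 - 2*(-7)*324 = -61073/274 + 4536 = 1181791/274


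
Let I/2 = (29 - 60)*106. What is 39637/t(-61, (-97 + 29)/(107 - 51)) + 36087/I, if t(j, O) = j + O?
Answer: -282950221/440324 ≈ -642.60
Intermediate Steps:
I = -6572 (I = 2*((29 - 60)*106) = 2*(-31*106) = 2*(-3286) = -6572)
t(j, O) = O + j
39637/t(-61, (-97 + 29)/(107 - 51)) + 36087/I = 39637/((-97 + 29)/(107 - 51) - 61) + 36087/(-6572) = 39637/(-68/56 - 61) + 36087*(-1/6572) = 39637/(-68*1/56 - 61) - 36087/6572 = 39637/(-17/14 - 61) - 36087/6572 = 39637/(-871/14) - 36087/6572 = 39637*(-14/871) - 36087/6572 = -42686/67 - 36087/6572 = -282950221/440324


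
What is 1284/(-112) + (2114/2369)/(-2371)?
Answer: -1803083771/157273172 ≈ -11.465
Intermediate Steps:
1284/(-112) + (2114/2369)/(-2371) = 1284*(-1/112) + (2114*(1/2369))*(-1/2371) = -321/28 + (2114/2369)*(-1/2371) = -321/28 - 2114/5616899 = -1803083771/157273172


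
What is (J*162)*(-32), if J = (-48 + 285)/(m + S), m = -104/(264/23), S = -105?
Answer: 10136016/941 ≈ 10772.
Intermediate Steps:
m = -299/33 (m = -104/(264*(1/23)) = -104/264/23 = -104*23/264 = -299/33 ≈ -9.0606)
J = -7821/3764 (J = (-48 + 285)/(-299/33 - 105) = 237/(-3764/33) = 237*(-33/3764) = -7821/3764 ≈ -2.0778)
(J*162)*(-32) = -7821/3764*162*(-32) = -633501/1882*(-32) = 10136016/941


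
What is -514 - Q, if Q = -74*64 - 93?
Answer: 4315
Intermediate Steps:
Q = -4829 (Q = -4736 - 93 = -4829)
-514 - Q = -514 - 1*(-4829) = -514 + 4829 = 4315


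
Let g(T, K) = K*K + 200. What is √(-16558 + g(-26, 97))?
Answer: I*√6949 ≈ 83.361*I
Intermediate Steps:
g(T, K) = 200 + K² (g(T, K) = K² + 200 = 200 + K²)
√(-16558 + g(-26, 97)) = √(-16558 + (200 + 97²)) = √(-16558 + (200 + 9409)) = √(-16558 + 9609) = √(-6949) = I*√6949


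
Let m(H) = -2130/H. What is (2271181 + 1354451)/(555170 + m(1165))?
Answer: 105596532/16169273 ≈ 6.5307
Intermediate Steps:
(2271181 + 1354451)/(555170 + m(1165)) = (2271181 + 1354451)/(555170 - 2130/1165) = 3625632/(555170 - 2130*1/1165) = 3625632/(555170 - 426/233) = 3625632/(129354184/233) = 3625632*(233/129354184) = 105596532/16169273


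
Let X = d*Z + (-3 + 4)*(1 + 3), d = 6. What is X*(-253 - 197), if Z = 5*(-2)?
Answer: 25200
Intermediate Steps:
Z = -10
X = -56 (X = 6*(-10) + (-3 + 4)*(1 + 3) = -60 + 1*4 = -60 + 4 = -56)
X*(-253 - 197) = -56*(-253 - 197) = -56*(-450) = 25200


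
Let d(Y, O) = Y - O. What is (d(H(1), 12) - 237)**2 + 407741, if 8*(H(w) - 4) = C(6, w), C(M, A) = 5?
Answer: 29917449/64 ≈ 4.6746e+5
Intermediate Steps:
H(w) = 37/8 (H(w) = 4 + (1/8)*5 = 4 + 5/8 = 37/8)
(d(H(1), 12) - 237)**2 + 407741 = ((37/8 - 1*12) - 237)**2 + 407741 = ((37/8 - 12) - 237)**2 + 407741 = (-59/8 - 237)**2 + 407741 = (-1955/8)**2 + 407741 = 3822025/64 + 407741 = 29917449/64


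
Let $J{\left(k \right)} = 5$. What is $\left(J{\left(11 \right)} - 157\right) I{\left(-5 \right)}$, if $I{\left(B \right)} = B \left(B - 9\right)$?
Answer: $-10640$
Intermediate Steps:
$I{\left(B \right)} = B \left(-9 + B\right)$
$\left(J{\left(11 \right)} - 157\right) I{\left(-5 \right)} = \left(5 - 157\right) \left(- 5 \left(-9 - 5\right)\right) = - 152 \left(\left(-5\right) \left(-14\right)\right) = \left(-152\right) 70 = -10640$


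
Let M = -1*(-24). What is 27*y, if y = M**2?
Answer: 15552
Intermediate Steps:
M = 24
y = 576 (y = 24**2 = 576)
27*y = 27*576 = 15552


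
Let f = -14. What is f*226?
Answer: -3164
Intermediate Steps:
f*226 = -14*226 = -3164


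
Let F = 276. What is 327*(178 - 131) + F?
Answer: 15645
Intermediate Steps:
327*(178 - 131) + F = 327*(178 - 131) + 276 = 327*47 + 276 = 15369 + 276 = 15645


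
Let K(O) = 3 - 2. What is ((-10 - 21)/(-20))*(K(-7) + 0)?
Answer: 31/20 ≈ 1.5500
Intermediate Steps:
K(O) = 1
((-10 - 21)/(-20))*(K(-7) + 0) = ((-10 - 21)/(-20))*(1 + 0) = -31*(-1/20)*1 = (31/20)*1 = 31/20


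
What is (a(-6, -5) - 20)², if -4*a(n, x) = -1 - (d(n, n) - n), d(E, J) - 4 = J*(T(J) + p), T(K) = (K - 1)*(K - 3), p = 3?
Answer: 216225/16 ≈ 13514.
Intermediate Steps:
T(K) = (-1 + K)*(-3 + K)
d(E, J) = 4 + J*(6 + J² - 4*J) (d(E, J) = 4 + J*((3 + J² - 4*J) + 3) = 4 + J*(6 + J² - 4*J))
a(n, x) = 5/4 - n² + n³/4 + 5*n/4 (a(n, x) = -(-1 - ((4 + n³ - 4*n² + 6*n) - n))/4 = -(-1 - (4 + n³ - 4*n² + 5*n))/4 = -(-1 + (-4 - n³ - 5*n + 4*n²))/4 = -(-5 - n³ - 5*n + 4*n²)/4 = 5/4 - n² + n³/4 + 5*n/4)
(a(-6, -5) - 20)² = ((5/4 - 1*(-6)² + (¼)*(-6)³ + (5/4)*(-6)) - 20)² = ((5/4 - 1*36 + (¼)*(-216) - 15/2) - 20)² = ((5/4 - 36 - 54 - 15/2) - 20)² = (-385/4 - 20)² = (-465/4)² = 216225/16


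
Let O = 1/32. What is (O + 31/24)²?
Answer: 16129/9216 ≈ 1.7501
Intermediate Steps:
O = 1/32 ≈ 0.031250
(O + 31/24)² = (1/32 + 31/24)² = (127/96)² = 16129/9216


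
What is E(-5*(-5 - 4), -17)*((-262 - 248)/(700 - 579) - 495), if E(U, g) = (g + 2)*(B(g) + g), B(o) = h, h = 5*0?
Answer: -15403275/121 ≈ -1.2730e+5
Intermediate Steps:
h = 0
B(o) = 0
E(U, g) = g*(2 + g) (E(U, g) = (g + 2)*(0 + g) = (2 + g)*g = g*(2 + g))
E(-5*(-5 - 4), -17)*((-262 - 248)/(700 - 579) - 495) = (-17*(2 - 17))*((-262 - 248)/(700 - 579) - 495) = (-17*(-15))*(-510/121 - 495) = 255*(-510*1/121 - 495) = 255*(-510/121 - 495) = 255*(-60405/121) = -15403275/121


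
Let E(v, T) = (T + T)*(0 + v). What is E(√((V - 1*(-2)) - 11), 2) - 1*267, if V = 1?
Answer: -267 + 8*I*√2 ≈ -267.0 + 11.314*I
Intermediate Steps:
E(v, T) = 2*T*v (E(v, T) = (2*T)*v = 2*T*v)
E(√((V - 1*(-2)) - 11), 2) - 1*267 = 2*2*√((1 - 1*(-2)) - 11) - 1*267 = 2*2*√((1 + 2) - 11) - 267 = 2*2*√(3 - 11) - 267 = 2*2*√(-8) - 267 = 2*2*(2*I*√2) - 267 = 8*I*√2 - 267 = -267 + 8*I*√2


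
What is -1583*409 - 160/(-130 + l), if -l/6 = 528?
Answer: -1067640023/1649 ≈ -6.4745e+5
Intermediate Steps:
l = -3168 (l = -6*528 = -3168)
-1583*409 - 160/(-130 + l) = -1583*409 - 160/(-130 - 3168) = -647447 - 160/(-3298) = -647447 - 160*(-1/3298) = -647447 + 80/1649 = -1067640023/1649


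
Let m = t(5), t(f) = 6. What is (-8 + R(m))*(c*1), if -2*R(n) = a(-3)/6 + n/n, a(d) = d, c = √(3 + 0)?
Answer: -33*√3/4 ≈ -14.289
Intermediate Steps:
c = √3 ≈ 1.7320
m = 6
R(n) = -¼ (R(n) = -(-3/6 + n/n)/2 = -(-3*⅙ + 1)/2 = -(-½ + 1)/2 = -½*½ = -¼)
(-8 + R(m))*(c*1) = (-8 - ¼)*(√3*1) = -33*√3/4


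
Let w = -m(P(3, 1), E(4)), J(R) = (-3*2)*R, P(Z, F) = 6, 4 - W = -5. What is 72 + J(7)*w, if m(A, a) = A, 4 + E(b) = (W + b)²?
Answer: 324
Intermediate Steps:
W = 9 (W = 4 - 1*(-5) = 4 + 5 = 9)
E(b) = -4 + (9 + b)²
J(R) = -6*R
w = -6 (w = -1*6 = -6)
72 + J(7)*w = 72 - 6*7*(-6) = 72 - 42*(-6) = 72 + 252 = 324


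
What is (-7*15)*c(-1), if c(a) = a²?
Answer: -105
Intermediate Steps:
(-7*15)*c(-1) = -7*15*(-1)² = -105*1 = -105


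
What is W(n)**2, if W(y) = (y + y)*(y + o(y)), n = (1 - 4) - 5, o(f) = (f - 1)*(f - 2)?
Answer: 1721344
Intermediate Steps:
o(f) = (-1 + f)*(-2 + f)
n = -8 (n = -3 - 5 = -8)
W(y) = 2*y*(2 + y**2 - 2*y) (W(y) = (y + y)*(y + (2 + y**2 - 3*y)) = (2*y)*(2 + y**2 - 2*y) = 2*y*(2 + y**2 - 2*y))
W(n)**2 = (2*(-8)*(2 + (-8)**2 - 2*(-8)))**2 = (2*(-8)*(2 + 64 + 16))**2 = (2*(-8)*82)**2 = (-1312)**2 = 1721344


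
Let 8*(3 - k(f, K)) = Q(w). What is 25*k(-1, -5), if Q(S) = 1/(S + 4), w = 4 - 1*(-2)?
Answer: 1195/16 ≈ 74.688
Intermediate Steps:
w = 6 (w = 4 + 2 = 6)
Q(S) = 1/(4 + S)
k(f, K) = 239/80 (k(f, K) = 3 - 1/(8*(4 + 6)) = 3 - ⅛/10 = 3 - ⅛*⅒ = 3 - 1/80 = 239/80)
25*k(-1, -5) = 25*(239/80) = 1195/16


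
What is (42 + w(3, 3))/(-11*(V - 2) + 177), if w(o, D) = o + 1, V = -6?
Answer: 46/265 ≈ 0.17358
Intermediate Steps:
w(o, D) = 1 + o
(42 + w(3, 3))/(-11*(V - 2) + 177) = (42 + (1 + 3))/(-11*(-6 - 2) + 177) = (42 + 4)/(-11*(-8) + 177) = 46/(88 + 177) = 46/265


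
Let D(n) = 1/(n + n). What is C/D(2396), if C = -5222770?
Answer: -25027513840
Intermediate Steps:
D(n) = 1/(2*n)
C/D(2396) = -5222770/((1/2)/2396) = -5222770/((1/2)*(1/2396)) = -5222770/1/4792 = -5222770*4792 = -25027513840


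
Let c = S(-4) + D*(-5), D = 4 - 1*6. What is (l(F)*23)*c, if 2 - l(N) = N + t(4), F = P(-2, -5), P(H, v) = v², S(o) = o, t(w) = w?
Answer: -3726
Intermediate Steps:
D = -2 (D = 4 - 6 = -2)
F = 25 (F = (-5)² = 25)
l(N) = -2 - N (l(N) = 2 - (N + 4) = 2 - (4 + N) = 2 + (-4 - N) = -2 - N)
c = 6 (c = -4 - 2*(-5) = -4 + 10 = 6)
(l(F)*23)*c = ((-2 - 1*25)*23)*6 = ((-2 - 25)*23)*6 = -27*23*6 = -621*6 = -3726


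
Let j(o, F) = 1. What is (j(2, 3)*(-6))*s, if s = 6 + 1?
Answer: -42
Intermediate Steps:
s = 7
(j(2, 3)*(-6))*s = (1*(-6))*7 = -6*7 = -42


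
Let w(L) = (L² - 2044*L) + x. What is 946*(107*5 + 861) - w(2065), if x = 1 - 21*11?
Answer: 1277481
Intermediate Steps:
x = -230 (x = 1 - 231 = -230)
w(L) = -230 + L² - 2044*L (w(L) = (L² - 2044*L) - 230 = -230 + L² - 2044*L)
946*(107*5 + 861) - w(2065) = 946*(107*5 + 861) - (-230 + 2065² - 2044*2065) = 946*(535 + 861) - (-230 + 4264225 - 4220860) = 946*1396 - 1*43135 = 1320616 - 43135 = 1277481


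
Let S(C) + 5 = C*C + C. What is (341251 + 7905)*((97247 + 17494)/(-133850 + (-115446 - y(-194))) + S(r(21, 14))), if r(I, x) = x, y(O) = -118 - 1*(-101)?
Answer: 5934191829608/83093 ≈ 7.1416e+7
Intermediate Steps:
y(O) = -17 (y(O) = -118 + 101 = -17)
S(C) = -5 + C + C**2 (S(C) = -5 + (C*C + C) = -5 + (C**2 + C) = -5 + (C + C**2) = -5 + C + C**2)
(341251 + 7905)*((97247 + 17494)/(-133850 + (-115446 - y(-194))) + S(r(21, 14))) = (341251 + 7905)*((97247 + 17494)/(-133850 + (-115446 - 1*(-17))) + (-5 + 14 + 14**2)) = 349156*(114741/(-133850 + (-115446 + 17)) + (-5 + 14 + 196)) = 349156*(114741/(-133850 - 115429) + 205) = 349156*(114741/(-249279) + 205) = 349156*(114741*(-1/249279) + 205) = 349156*(-38247/83093 + 205) = 349156*(16995818/83093) = 5934191829608/83093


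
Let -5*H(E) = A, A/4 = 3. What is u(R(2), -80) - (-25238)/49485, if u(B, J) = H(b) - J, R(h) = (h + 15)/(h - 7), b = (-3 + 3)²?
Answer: 3865274/49485 ≈ 78.110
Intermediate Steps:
A = 12 (A = 4*3 = 12)
b = 0 (b = 0² = 0)
H(E) = -12/5 (H(E) = -⅕*12 = -12/5)
R(h) = (15 + h)/(-7 + h)
u(B, J) = -12/5 - J
u(R(2), -80) - (-25238)/49485 = (-12/5 - 1*(-80)) - (-25238)/49485 = (-12/5 + 80) - (-25238)/49485 = 388/5 - 1*(-25238/49485) = 388/5 + 25238/49485 = 3865274/49485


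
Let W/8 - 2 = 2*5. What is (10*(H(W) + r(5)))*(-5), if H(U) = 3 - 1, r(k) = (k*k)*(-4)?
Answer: 4900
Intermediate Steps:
r(k) = -4*k² (r(k) = k²*(-4) = -4*k²)
W = 96 (W = 16 + 8*(2*5) = 16 + 8*10 = 16 + 80 = 96)
H(U) = 2
(10*(H(W) + r(5)))*(-5) = (10*(2 - 4*5²))*(-5) = (10*(2 - 4*25))*(-5) = (10*(2 - 100))*(-5) = (10*(-98))*(-5) = -980*(-5) = 4900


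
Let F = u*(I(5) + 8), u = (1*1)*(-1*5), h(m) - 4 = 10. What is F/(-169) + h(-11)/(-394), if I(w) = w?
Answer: 894/2561 ≈ 0.34908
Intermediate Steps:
h(m) = 14 (h(m) = 4 + 10 = 14)
u = -5 (u = 1*(-5) = -5)
F = -65 (F = -5*(5 + 8) = -5*13 = -65)
F/(-169) + h(-11)/(-394) = -65/(-169) + 14/(-394) = -65*(-1/169) + 14*(-1/394) = 5/13 - 7/197 = 894/2561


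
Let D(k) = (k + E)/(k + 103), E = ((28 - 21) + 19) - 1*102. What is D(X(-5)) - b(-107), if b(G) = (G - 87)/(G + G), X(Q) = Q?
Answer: -18173/10486 ≈ -1.7331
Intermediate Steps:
b(G) = (-87 + G)/(2*G) (b(G) = (-87 + G)/((2*G)) = (-87 + G)*(1/(2*G)) = (-87 + G)/(2*G))
E = -76 (E = (7 + 19) - 102 = 26 - 102 = -76)
D(k) = (-76 + k)/(103 + k) (D(k) = (k - 76)/(k + 103) = (-76 + k)/(103 + k))
D(X(-5)) - b(-107) = (-76 - 5)/(103 - 5) - (-87 - 107)/(2*(-107)) = -81/98 - (-1)*(-194)/(2*107) = (1/98)*(-81) - 1*97/107 = -81/98 - 97/107 = -18173/10486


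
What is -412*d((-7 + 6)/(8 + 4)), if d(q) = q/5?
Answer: 103/15 ≈ 6.8667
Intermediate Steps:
d(q) = q/5 (d(q) = q*(⅕) = q/5)
-412*d((-7 + 6)/(8 + 4)) = -412*(-7 + 6)/(8 + 4)/5 = -412*(-1/12)/5 = -412*(-1*1/12)/5 = -412*(-1)/(5*12) = -412*(-1/60) = 103/15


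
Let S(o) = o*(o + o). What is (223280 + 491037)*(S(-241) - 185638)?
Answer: -49627887892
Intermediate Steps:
S(o) = 2*o² (S(o) = o*(2*o) = 2*o²)
(223280 + 491037)*(S(-241) - 185638) = (223280 + 491037)*(2*(-241)² - 185638) = 714317*(2*58081 - 185638) = 714317*(116162 - 185638) = 714317*(-69476) = -49627887892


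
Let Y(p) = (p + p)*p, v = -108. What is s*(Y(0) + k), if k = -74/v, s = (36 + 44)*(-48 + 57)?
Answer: 1480/3 ≈ 493.33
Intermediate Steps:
s = 720 (s = 80*9 = 720)
Y(p) = 2*p² (Y(p) = (2*p)*p = 2*p²)
k = 37/54 (k = -74/(-108) = -74*(-1/108) = 37/54 ≈ 0.68519)
s*(Y(0) + k) = 720*(2*0² + 37/54) = 720*(2*0 + 37/54) = 720*(0 + 37/54) = 720*(37/54) = 1480/3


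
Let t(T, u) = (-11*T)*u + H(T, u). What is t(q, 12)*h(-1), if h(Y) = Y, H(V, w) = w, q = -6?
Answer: -804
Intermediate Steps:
t(T, u) = u - 11*T*u (t(T, u) = (-11*T)*u + u = -11*T*u + u = u - 11*T*u)
t(q, 12)*h(-1) = (12*(1 - 11*(-6)))*(-1) = (12*(1 + 66))*(-1) = (12*67)*(-1) = 804*(-1) = -804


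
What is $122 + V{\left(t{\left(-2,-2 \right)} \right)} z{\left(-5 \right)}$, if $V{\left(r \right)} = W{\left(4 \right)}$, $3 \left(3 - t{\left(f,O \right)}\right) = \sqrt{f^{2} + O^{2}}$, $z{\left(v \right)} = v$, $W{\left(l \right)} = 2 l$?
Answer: $82$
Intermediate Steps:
$t{\left(f,O \right)} = 3 - \frac{\sqrt{O^{2} + f^{2}}}{3}$ ($t{\left(f,O \right)} = 3 - \frac{\sqrt{f^{2} + O^{2}}}{3} = 3 - \frac{\sqrt{O^{2} + f^{2}}}{3}$)
$V{\left(r \right)} = 8$ ($V{\left(r \right)} = 2 \cdot 4 = 8$)
$122 + V{\left(t{\left(-2,-2 \right)} \right)} z{\left(-5 \right)} = 122 + 8 \left(-5\right) = 122 - 40 = 82$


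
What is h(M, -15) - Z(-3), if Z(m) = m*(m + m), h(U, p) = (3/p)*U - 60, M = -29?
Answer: -361/5 ≈ -72.200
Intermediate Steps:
h(U, p) = -60 + 3*U/p (h(U, p) = 3*U/p - 60 = -60 + 3*U/p)
Z(m) = 2*m² (Z(m) = m*(2*m) = 2*m²)
h(M, -15) - Z(-3) = (-60 + 3*(-29)/(-15)) - 2*(-3)² = (-60 + 3*(-29)*(-1/15)) - 2*9 = (-60 + 29/5) - 1*18 = -271/5 - 18 = -361/5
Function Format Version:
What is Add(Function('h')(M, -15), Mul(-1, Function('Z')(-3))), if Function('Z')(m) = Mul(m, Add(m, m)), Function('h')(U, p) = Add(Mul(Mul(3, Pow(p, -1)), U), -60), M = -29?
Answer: Rational(-361, 5) ≈ -72.200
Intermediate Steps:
Function('h')(U, p) = Add(-60, Mul(3, U, Pow(p, -1))) (Function('h')(U, p) = Add(Mul(3, U, Pow(p, -1)), -60) = Add(-60, Mul(3, U, Pow(p, -1))))
Function('Z')(m) = Mul(2, Pow(m, 2)) (Function('Z')(m) = Mul(m, Mul(2, m)) = Mul(2, Pow(m, 2)))
Add(Function('h')(M, -15), Mul(-1, Function('Z')(-3))) = Add(Add(-60, Mul(3, -29, Pow(-15, -1))), Mul(-1, Mul(2, Pow(-3, 2)))) = Add(Add(-60, Mul(3, -29, Rational(-1, 15))), Mul(-1, Mul(2, 9))) = Add(Add(-60, Rational(29, 5)), Mul(-1, 18)) = Add(Rational(-271, 5), -18) = Rational(-361, 5)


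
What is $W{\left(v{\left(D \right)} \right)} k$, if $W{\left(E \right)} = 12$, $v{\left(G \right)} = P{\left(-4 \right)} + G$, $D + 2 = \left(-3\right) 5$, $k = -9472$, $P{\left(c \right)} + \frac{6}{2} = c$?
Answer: $-113664$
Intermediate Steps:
$P{\left(c \right)} = -3 + c$
$D = -17$ ($D = -2 - 15 = -17$)
$v{\left(G \right)} = -7 + G$ ($v{\left(G \right)} = \left(-3 - 4\right) + G = -7 + G$)
$W{\left(v{\left(D \right)} \right)} k = 12 \left(-9472\right) = -113664$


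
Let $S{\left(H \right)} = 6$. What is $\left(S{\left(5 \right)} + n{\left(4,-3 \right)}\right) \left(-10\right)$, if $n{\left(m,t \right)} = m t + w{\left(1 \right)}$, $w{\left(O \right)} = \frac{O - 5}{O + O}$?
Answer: $80$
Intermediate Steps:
$w{\left(O \right)} = \frac{-5 + O}{2 O}$
$n{\left(m,t \right)} = -2 + m t$ ($n{\left(m,t \right)} = m t + \frac{-5 + 1}{2 \cdot 1} = m t + \frac{1}{2} \cdot 1 \left(-4\right) = m t - 2 = -2 + m t$)
$\left(S{\left(5 \right)} + n{\left(4,-3 \right)}\right) \left(-10\right) = \left(6 + \left(-2 + 4 \left(-3\right)\right)\right) \left(-10\right) = \left(6 - 14\right) \left(-10\right) = \left(-8\right) \left(-10\right) = 80$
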